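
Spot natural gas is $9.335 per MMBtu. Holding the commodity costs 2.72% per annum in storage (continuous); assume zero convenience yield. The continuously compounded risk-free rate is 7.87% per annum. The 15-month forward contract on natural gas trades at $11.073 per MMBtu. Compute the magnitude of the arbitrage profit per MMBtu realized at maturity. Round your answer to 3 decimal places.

Fair forward: F* = S·e^(carry·T), with carry = (r + u) = 0.0787 + 0.0272 = 0.1059
F* = 9.335 · e^(0.1059 × 15/12) = 9.335 · e^0.132375 = 9.335 × 1.141536 = $10.6562
Market $11.073 > fair $10.6562: forward overpriced → cash-and-carry (buy spot, short the forward).
At maturity, profit = |F_mkt − F*| = |11.073 − 10.6562| = $0.417 per MMBtu

$0.417 per MMBtu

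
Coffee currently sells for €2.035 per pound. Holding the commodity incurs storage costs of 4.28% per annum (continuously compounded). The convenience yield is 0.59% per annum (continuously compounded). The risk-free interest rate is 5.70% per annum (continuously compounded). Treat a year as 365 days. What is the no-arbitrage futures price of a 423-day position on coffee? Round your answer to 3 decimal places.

Net carry = r + u − y = 0.0570 + 0.0428 − 0.0059 = 0.0939
F = S·e^((r+u−y)T) = 2.035 · e^(0.0939 × 423/365) = 2.035 · e^0.108821
= 2.035 × 1.114963 = €2.269 per pound

€2.269 per pound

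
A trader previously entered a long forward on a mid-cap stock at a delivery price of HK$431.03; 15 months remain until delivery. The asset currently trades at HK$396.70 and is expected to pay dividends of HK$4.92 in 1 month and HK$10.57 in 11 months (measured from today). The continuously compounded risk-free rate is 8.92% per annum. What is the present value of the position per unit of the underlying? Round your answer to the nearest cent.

-HK$3.48

PV(remaining dividends) I = 4.92·e^(−0.0892·1/12) + 10.57·e^(−0.0892·11/12) = 14.6237
Current forward F = (S − I)·e^(rT) = (396.70 − 14.6237)·e^(0.0892·15/12) = 382.0763 × 1.117954 = 427.1437
Value (long) = (F − K)·e^(−rT) = (427.1437 − 431.03) × 0.894491 = -3.4763
Value = -HK$3.48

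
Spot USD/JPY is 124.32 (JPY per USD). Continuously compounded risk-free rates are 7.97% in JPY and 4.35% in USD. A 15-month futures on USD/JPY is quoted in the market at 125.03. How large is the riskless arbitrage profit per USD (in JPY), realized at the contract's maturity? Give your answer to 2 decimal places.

5.04 per USD (in JPY)

Fair futures: F* = S·e^(carry·T), with carry = (r_JPY − r_USD) = 0.0797 − 0.0435 = 0.0362
F* = 124.32 · e^(0.0362 × 15/12) = 124.32 · e^0.045250 = 124.32 × 1.046289 = 130.0746
Market 125.03 < fair 130.0746: forward underpriced → reverse cash-and-carry (short spot, go long the forward).
At maturity, profit = |F_mkt − F*| = |125.03 − 130.0746| = 5.04 per USD (in JPY)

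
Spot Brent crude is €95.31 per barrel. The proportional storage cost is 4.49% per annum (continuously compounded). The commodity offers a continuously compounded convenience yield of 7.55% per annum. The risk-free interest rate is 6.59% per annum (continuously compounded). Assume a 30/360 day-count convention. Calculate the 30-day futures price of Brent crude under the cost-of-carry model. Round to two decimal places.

€95.59 per barrel

Net carry = r + u − y = 0.0659 + 0.0449 − 0.0755 = 0.0353
F = S·e^((r+u−y)T) = 95.31 · e^(0.0353 × 30/360) = 95.31 · e^0.002942
= 95.31 × 1.002946 = €95.59 per barrel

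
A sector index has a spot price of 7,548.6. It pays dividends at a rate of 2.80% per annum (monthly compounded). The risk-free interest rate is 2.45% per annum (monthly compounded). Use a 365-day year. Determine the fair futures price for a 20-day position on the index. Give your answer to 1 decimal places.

F = S · (1+r/12)^(12T) / (1+q/12)^(12T)
= 7548.6 × 1.001342 / 1.001534 = 7548.6 × 0.999808
F = 7,547.2

7,547.2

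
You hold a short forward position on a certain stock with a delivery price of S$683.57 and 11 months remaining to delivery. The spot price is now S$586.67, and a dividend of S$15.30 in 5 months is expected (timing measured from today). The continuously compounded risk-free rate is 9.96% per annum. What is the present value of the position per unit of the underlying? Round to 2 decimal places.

PV(remaining dividends) I = 15.30·e^(−0.0996·5/12) = 14.6780
Current forward F = (S − I)·e^(rT) = (586.67 − 14.6780)·e^(0.0996·11/12) = 571.9920 × 1.095598 = 626.6733
Value (long) = (F − K)·e^(−rT) = (626.6733 − 683.57) × 0.912744 = -51.9321
Short position value = −(long value) = S$51.93

S$51.93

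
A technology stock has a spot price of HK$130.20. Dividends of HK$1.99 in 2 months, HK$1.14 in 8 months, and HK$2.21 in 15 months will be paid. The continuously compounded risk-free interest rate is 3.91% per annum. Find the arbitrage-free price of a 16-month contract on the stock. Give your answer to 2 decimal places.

PV(dividends) I = 1.99·e^(−0.0391·2/12) + 1.14·e^(−0.0391·8/12) + 2.21·e^(−0.0391·15/12)
I = 1.9771 + 1.1107 + 2.1046 = 5.1924
F = (S − I)·e^(rT) = (130.20 − 5.1924) · e^(0.0391·16/12)
= 125.0076 · e^0.052133 = 125.0076 × 1.053516 = HK$131.70

HK$131.70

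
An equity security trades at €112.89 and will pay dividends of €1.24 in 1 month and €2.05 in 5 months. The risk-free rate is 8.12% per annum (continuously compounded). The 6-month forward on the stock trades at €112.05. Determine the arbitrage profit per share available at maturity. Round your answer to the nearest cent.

€2.17 per share

PV(dividends) I = 1.24·e^(−0.0812·1/12) + 2.05·e^(−0.0812·5/12) = 3.2134
Fair forward F* = (S − I)·e^(rT) = (112.89 − 3.2134)·e^0.040600 = 109.6766 × 1.041435 = 114.2210
Market €112.05 < fair 114.2210: forward underpriced → reverse cash-and-carry (short the stock, invest proceeds at r, pay the dividends, go long the forward).
Profit at T = |F_mkt − F*| = |112.05 − 114.2210| = €2.17 per share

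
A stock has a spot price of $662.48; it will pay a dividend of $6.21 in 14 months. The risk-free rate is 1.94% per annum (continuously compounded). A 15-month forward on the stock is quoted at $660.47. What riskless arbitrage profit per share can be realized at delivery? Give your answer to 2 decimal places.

$12.05 per share

PV(dividends) I = 6.21·e^(−0.0194·14/12) = 6.0710
Fair forward F* = (S − I)·e^(rT) = (662.48 − 6.0710)·e^0.024250 = 656.4090 × 1.024546 = 672.5212
Market $660.47 < fair 672.5212: forward underpriced → reverse cash-and-carry (short the stock, invest proceeds at r, pay the dividends, go long the forward).
Profit at T = |F_mkt − F*| = |660.47 − 672.5212| = $12.05 per share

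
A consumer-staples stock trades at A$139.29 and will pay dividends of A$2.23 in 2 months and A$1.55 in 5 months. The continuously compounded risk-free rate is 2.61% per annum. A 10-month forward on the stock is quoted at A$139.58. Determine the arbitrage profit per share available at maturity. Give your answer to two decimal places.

A$1.06 per share

PV(dividends) I = 2.23·e^(−0.0261·2/12) + 1.55·e^(−0.0261·5/12) = 3.7536
Fair forward F* = (S − I)·e^(rT) = (139.29 − 3.7536)·e^0.021750 = 135.5364 × 1.021988 = 138.5166
Market A$139.58 > fair 138.5166: forward overpriced → cash-and-carry (borrow at r, buy the stock and collect the dividends, short the forward).
Profit at T = |F_mkt − F*| = |139.58 − 138.5166| = A$1.06 per share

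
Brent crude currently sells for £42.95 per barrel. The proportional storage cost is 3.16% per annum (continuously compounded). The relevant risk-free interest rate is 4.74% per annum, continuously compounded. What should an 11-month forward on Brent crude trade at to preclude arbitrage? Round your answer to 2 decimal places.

£46.18 per barrel

Net carry = r + u − y = 0.0474 + 0.0316 − 0.0000 = 0.0790
F = S·e^((r+u−y)T) = 42.95 · e^(0.0790 × 11/12) = 42.95 · e^0.072417
= 42.95 × 1.075104 = £46.18 per barrel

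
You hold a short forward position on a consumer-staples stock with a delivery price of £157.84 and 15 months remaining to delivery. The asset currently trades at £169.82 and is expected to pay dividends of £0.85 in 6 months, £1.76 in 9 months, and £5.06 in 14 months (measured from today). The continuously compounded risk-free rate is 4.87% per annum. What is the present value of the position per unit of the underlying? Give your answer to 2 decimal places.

-£13.99

PV(remaining dividends) I = 0.85·e^(−0.0487·6/12) + 1.76·e^(−0.0487·9/12) + 5.06·e^(−0.0487·14/12) = 7.3070
Current forward F = (S − I)·e^(rT) = (169.82 − 7.3070)·e^(0.0487·15/12) = 162.5130 × 1.062766 = 172.7133
Value (long) = (F − K)·e^(−rT) = (172.7133 − 157.84) × 0.940941 = 13.9949
Short position value = −(long value) = -£13.99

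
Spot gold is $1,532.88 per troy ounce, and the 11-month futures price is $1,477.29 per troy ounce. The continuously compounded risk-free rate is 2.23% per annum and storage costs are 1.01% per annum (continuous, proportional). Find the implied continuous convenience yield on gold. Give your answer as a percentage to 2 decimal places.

7.27%

F = S·e^((r+u−y)T) ⇒ (r+u−y) = ln(F/S)/T
ln(1477.29/1532.88) = -0.036939; /T ⇒ -0.040297
y = r + u − ln(F/S)/T = 0.0223 + 0.0101 + 0.040297 = 0.072697
y = 7.27%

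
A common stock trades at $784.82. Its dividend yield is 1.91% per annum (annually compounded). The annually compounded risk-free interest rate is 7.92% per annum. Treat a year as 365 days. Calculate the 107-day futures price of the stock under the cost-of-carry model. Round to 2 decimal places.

F = S · (1+r)^T / (1+q)^T
= 784.82 × 1.022595 / 1.005562 = 784.82 × 1.016939
F = $798.11

$798.11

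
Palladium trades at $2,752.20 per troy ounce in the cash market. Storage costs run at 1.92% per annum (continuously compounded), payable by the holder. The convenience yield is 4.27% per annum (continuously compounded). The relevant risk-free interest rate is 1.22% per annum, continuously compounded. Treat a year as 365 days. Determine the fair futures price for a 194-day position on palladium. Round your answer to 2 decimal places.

Net carry = r + u − y = 0.0122 + 0.0192 − 0.0427 = -0.0113
F = S·e^((r+u−y)T) = 2752.20 · e^(-0.0113 × 194/365) = 2752.20 · e^-0.00600603
= 2752.20 × 0.99401197 = $2,735.72 per troy ounce

$2,735.72 per troy ounce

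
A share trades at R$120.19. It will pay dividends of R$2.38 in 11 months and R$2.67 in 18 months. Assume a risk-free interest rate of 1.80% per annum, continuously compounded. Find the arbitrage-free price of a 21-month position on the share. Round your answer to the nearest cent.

PV(dividends) I = 2.38·e^(−0.0180·11/12) + 2.67·e^(−0.0180·18/12)
I = 2.3411 + 2.5989 = 4.9400
F = (S − I)·e^(rT) = (120.19 − 4.9400) · e^(0.0180·21/12)
= 115.2500 · e^0.031500 = 115.2500 × 1.032001 = R$118.94

R$118.94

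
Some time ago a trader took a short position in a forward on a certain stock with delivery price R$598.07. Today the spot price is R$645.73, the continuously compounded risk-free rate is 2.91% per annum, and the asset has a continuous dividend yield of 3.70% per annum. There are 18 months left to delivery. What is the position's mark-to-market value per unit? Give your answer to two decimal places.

-R$38.34

Current fair forward for the remaining 18 months: F = S·e^((r − q)·T), (r − q) = 0.0291 − 0.0370 = -0.0079
F = 645.73 · e^(-0.0079 × 18/12) = 645.73 × 0.988220 = 638.1233
Value of long forward = (F − K)·e^(−rT) = (638.1233 − 598.07) · e^(−0.0291·18/12)
= 40.0533 × 0.957289 = 38.34
Short position value = −(long value) = -R$38.34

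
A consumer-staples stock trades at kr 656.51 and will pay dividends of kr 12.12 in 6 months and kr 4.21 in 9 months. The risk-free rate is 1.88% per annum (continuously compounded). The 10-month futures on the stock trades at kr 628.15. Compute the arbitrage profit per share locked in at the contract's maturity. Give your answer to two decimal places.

PV(dividends) I = 12.12·e^(−0.0188·6/12) + 4.21·e^(−0.0188·9/12) = 16.1577
Fair futures F* = (S − I)·e^(rT) = (656.51 − 16.1577)·e^0.015667 = 640.3523 × 1.015790 = 650.4635
Market kr 628.15 < fair 650.4635: forward underpriced → reverse cash-and-carry (short the stock, invest proceeds at r, pay the dividends, go long the forward).
Profit at T = |F_mkt − F*| = |628.15 − 650.4635| = kr 22.31 per share

kr 22.31 per share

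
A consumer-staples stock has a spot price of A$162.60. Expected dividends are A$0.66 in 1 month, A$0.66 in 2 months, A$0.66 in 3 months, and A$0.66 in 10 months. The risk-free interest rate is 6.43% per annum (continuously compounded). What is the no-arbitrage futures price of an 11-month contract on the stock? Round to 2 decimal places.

PV(dividends) I = 0.66·e^(−0.0643·1/12) + 0.66·e^(−0.0643·2/12) + 0.66·e^(−0.0643·3/12) + 0.66·e^(−0.0643·10/12)
I = 0.6565 + 0.6530 + 0.6495 + 0.6256 = 2.5846
F = (S − I)·e^(rT) = (162.60 − 2.5846) · e^(0.0643·11/12)
= 160.0154 · e^0.058942 = 160.0154 × 1.060714 = A$169.73

A$169.73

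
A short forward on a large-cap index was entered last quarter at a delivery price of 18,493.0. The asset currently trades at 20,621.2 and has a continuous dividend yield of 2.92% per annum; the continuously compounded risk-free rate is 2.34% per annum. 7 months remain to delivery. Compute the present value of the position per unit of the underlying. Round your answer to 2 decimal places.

Current fair forward for the remaining 7 months: F = S·e^((r − q)·T), (r − q) = 0.0234 − 0.0292 = -0.0058
F = 20621.2 · e^(-0.0058 × 7/12) = 20621.2 × 0.99662238 = 20551.5494
Value of long forward = (F − K)·e^(−rT) = (20551.5494 − 18493.0) · e^(−0.0234·7/12)
= 2058.5494 × 0.98644274 = 2030.64
Short position value = −(long value) = -2030.64

-2030.64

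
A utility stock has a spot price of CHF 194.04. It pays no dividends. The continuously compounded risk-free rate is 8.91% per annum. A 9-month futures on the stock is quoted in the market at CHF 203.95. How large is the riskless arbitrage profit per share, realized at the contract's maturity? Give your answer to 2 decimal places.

CHF 3.50 per share

Fair futures: F* = S·e^(carry·T), with carry = r = 0.0891
F* = 194.04 · e^(0.0891 × 9/12) = 194.04 · e^0.066825 = 194.04 × 1.069108 = CHF 207.4497
Market CHF 203.95 < fair CHF 207.4497: forward underpriced → reverse cash-and-carry (short spot, go long the forward).
At maturity, profit = |F_mkt − F*| = |203.95 − 207.4497| = CHF 3.50 per share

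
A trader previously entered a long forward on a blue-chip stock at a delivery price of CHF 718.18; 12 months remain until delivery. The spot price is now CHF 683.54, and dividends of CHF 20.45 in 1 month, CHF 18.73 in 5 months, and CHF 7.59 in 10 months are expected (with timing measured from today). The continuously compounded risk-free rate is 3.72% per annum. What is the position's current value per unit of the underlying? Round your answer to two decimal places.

-CHF 54.60

PV(remaining dividends) I = 20.45·e^(−0.0372·1/12) + 18.73·e^(−0.0372·5/12) + 7.59·e^(−0.0372·10/12) = 46.1869
Current forward F = (S − I)·e^(rT) = (683.54 − 46.1869)·e^(0.0372·12/12) = 637.3531 × 1.037901 = 661.5094
Value (long) = (F − K)·e^(−rT) = (661.5094 − 718.18) × 0.963483 = -54.6012
Value = -CHF 54.60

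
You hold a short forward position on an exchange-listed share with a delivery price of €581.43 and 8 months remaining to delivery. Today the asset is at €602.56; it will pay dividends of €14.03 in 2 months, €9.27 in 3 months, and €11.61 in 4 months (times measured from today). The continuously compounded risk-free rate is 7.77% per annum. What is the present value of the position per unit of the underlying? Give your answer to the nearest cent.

PV(remaining dividends) I = 14.03·e^(−0.0777·2/12) + 9.27·e^(−0.0777·3/12) + 11.61·e^(−0.0777·4/12) = 34.2543
Current forward F = (S − I)·e^(rT) = (602.56 − 34.2543)·e^(0.0777·8/12) = 568.3057 × 1.053165 = 598.5197
Value (long) = (F − K)·e^(−rT) = (598.5197 − 581.43) × 0.949519 = 16.2270
Short position value = −(long value) = -€16.23

-€16.23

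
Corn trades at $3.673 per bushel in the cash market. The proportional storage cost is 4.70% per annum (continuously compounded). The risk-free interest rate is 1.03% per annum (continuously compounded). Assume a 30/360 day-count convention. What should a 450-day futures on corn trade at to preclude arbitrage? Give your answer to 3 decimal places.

$3.946 per bushel

Net carry = r + u − y = 0.0103 + 0.0470 − 0.0000 = 0.0573
F = S·e^((r+u−y)T) = 3.673 · e^(0.0573 × 450/360) = 3.673 · e^0.071625
= 3.673 × 1.074252 = $3.946 per bushel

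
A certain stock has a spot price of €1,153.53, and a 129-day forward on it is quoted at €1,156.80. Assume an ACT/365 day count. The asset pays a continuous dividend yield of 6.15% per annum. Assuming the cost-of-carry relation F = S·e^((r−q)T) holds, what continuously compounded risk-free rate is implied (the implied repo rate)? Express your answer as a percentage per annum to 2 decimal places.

6.95%

From F = S·e^((r−q)T): (r − q) = ln(F/S)/T
ln(1156.80/1153.53) = ln(1.002835) = 0.002831
(r − q) = 0.002831 / (129/365) = 0.008010
r = ln(F/S)/T + q = 0.008010 + 0.0615 = 0.069510
r = 6.95%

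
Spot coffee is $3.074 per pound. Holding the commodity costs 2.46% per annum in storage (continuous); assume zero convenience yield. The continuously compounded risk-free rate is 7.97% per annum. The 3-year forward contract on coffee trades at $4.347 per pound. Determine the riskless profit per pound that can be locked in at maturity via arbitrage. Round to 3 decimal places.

$0.144 per pound

Fair forward: F* = S·e^(carry·T), with carry = (r + u) = 0.0797 + 0.0246 = 0.1043
F* = 3.074 · e^(0.1043 × 3) = 3.074 · e^0.312900 = 3.074 × 1.367385 = $4.2033
Market $4.347 > fair $4.2033: forward overpriced → cash-and-carry (buy spot, short the forward).
At maturity, profit = |F_mkt − F*| = |4.347 − 4.2033| = $0.144 per pound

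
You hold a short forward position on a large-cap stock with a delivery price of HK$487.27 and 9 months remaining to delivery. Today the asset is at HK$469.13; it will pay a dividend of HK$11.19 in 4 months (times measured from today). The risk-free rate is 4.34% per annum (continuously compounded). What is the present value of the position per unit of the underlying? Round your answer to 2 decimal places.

PV(remaining dividends) I = 11.19·e^(−0.0434·4/12) = 11.0293
Current forward F = (S − I)·e^(rT) = (469.13 − 11.0293)·e^(0.0434·9/12) = 458.1007 × 1.033086 = 473.2574
Value (long) = (F − K)·e^(−rT) = (473.2574 − 487.27) × 0.967974 = -13.5638
Short position value = −(long value) = HK$13.56

HK$13.56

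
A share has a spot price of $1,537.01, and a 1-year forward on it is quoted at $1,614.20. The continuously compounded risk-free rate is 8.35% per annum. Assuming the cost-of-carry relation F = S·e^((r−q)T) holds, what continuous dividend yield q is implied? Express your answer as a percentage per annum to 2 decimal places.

From F = S·e^((r−q)T): (r − q) = ln(F/S)/T
ln(1614.20/1537.01) = ln(1.050221) = 0.049001
(r − q) = 0.049001 / (1) = 0.049001
q = r − ln(F/S)/T = 0.0835 − 0.049001 = 0.034499
q = 3.45%

3.45%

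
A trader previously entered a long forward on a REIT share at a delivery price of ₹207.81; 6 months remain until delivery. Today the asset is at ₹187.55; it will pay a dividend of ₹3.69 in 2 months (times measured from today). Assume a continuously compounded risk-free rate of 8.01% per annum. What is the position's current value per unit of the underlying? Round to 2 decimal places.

PV(remaining dividends) I = 3.69·e^(−0.0801·2/12) = 3.6411
Current forward F = (S − I)·e^(rT) = (187.55 − 3.6411)·e^(0.0801·6/12) = 183.9089 × 1.040863 = 191.4240
Value (long) = (F − K)·e^(−rT) = (191.4240 − 207.81) × 0.960741 = -15.7427
Value = -₹15.74

-₹15.74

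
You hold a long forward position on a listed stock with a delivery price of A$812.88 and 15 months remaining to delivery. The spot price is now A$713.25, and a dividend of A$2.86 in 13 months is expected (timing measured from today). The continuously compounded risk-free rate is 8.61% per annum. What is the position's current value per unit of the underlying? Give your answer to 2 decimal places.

-A$19.29

PV(remaining dividends) I = 2.86·e^(−0.0861·13/12) = 2.6053
Current forward F = (S − I)·e^(rT) = (713.25 − 2.6053)·e^(0.0861·15/12) = 710.6447 × 1.113630 = 791.3953
Value (long) = (F − K)·e^(−rT) = (791.3953 − 812.88) × 0.897964 = -19.2925
Value = -A$19.29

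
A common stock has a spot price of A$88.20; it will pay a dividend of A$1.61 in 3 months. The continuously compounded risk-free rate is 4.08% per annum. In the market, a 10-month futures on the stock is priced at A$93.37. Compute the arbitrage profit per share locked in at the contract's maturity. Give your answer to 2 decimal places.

A$3.77 per share

PV(dividends) I = 1.61·e^(−0.0408·3/12) = 1.5937
Fair futures F* = (S − I)·e^(rT) = (88.20 − 1.5937)·e^0.034000 = 86.6063 × 1.034585 = 89.6016
Market A$93.37 > fair 89.6016: forward overpriced → cash-and-carry (borrow at r, buy the stock and collect the dividends, short the forward).
Profit at T = |F_mkt − F*| = |93.37 − 89.6016| = A$3.77 per share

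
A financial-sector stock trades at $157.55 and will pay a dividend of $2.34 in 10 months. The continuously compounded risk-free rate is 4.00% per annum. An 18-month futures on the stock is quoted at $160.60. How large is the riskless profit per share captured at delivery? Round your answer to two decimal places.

PV(dividends) I = 2.34·e^(−0.0400·10/12) = 2.2633
Fair futures F* = (S − I)·e^(rT) = (157.55 − 2.2633)·e^0.060000 = 155.2867 × 1.061837 = 164.8892
Market $160.60 < fair 164.8892: forward underpriced → reverse cash-and-carry (short the stock, invest proceeds at r, pay the dividends, go long the forward).
Profit at T = |F_mkt − F*| = |160.60 − 164.8892| = $4.29 per share

$4.29 per share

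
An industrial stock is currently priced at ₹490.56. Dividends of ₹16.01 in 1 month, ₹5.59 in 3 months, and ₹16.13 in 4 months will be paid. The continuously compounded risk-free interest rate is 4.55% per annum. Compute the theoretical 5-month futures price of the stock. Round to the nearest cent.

PV(dividends) I = 16.01·e^(−0.0455·1/12) + 5.59·e^(−0.0455·3/12) + 16.13·e^(−0.0455·4/12)
I = 15.9494 + 5.5268 + 15.8872 = 37.3634
F = (S − I)·e^(rT) = (490.56 − 37.3634) · e^(0.0455·5/12)
= 453.1966 · e^0.018958 = 453.1966 × 1.019139 = ₹461.87

₹461.87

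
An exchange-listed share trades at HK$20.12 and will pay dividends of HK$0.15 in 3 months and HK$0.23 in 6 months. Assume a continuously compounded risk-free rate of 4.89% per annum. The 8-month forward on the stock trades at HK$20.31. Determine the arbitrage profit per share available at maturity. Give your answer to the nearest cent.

PV(dividends) I = 0.15·e^(−0.0489·3/12) + 0.23·e^(−0.0489·6/12) = 0.3726
Fair forward F* = (S − I)·e^(rT) = (20.12 − 0.3726)·e^0.032600 = 19.7474 × 1.033137 = 20.4018
Market HK$20.31 < fair 20.4018: forward underpriced → reverse cash-and-carry (short the stock, invest proceeds at r, pay the dividends, go long the forward).
Profit at T = |F_mkt − F*| = |20.31 − 20.4018| = HK$0.09 per share

HK$0.09 per share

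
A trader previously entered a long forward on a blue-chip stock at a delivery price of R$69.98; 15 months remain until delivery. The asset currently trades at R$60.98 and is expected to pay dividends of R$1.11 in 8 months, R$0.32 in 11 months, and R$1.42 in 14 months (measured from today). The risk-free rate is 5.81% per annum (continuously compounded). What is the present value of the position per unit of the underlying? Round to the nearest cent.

PV(remaining dividends) I = 1.11·e^(−0.0581·8/12) + 0.32·e^(−0.0581·11/12) + 1.42·e^(−0.0581·14/12) = 2.6982
Current forward F = (S − I)·e^(rT) = (60.98 − 2.6982)·e^(0.0581·15/12) = 58.2818 × 1.075327 = 62.6720
Value (long) = (F − K)·e^(−rT) = (62.6720 − 69.98) × 0.929949 = -6.7961
Value = -R$6.80

-R$6.80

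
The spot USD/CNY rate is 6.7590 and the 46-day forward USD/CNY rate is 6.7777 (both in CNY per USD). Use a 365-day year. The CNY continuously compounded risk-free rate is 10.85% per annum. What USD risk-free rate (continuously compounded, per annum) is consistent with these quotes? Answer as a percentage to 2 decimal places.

8.66%

F = S·e^((r_CNY − r_USD)T) ⇒ r_USD = r_CNY − ln(F/S)/T
ln(6.7777/6.7590) = 0.002763; /(46/365) = 0.021924
r_USD = 0.1085 − 0.021924 = 0.086576
r_USD = 8.66%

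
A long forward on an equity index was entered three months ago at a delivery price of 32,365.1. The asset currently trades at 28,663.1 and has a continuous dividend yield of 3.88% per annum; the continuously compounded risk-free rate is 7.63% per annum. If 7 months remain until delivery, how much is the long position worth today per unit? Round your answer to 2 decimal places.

-2934.53

Current fair forward for the remaining 7 months: F = S·e^((r − q)·T), (r − q) = 0.0763 − 0.0388 = 0.0375
F = 28663.1 · e^(0.0375 × 7/12) = 28663.1 × 1.02211601 = 29297.0134
Value of long forward = (F − K)·e^(−rT) = (29297.0134 − 32365.1) · e^(−0.0763·7/12)
= -3068.0866 × 0.95646763 = -2934.53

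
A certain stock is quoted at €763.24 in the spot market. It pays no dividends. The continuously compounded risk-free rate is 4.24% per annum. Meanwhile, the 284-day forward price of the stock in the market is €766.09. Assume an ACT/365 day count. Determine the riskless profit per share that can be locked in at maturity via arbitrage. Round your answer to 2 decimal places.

€22.75 per share

Fair forward: F* = S·e^(carry·T), with carry = r = 0.0424
F* = 763.24 · e^(0.0424 × 284/365) = 763.24 · e^0.032991 = 763.24 × 1.033541 = €788.8398
Market €766.09 < fair €788.8398: forward underpriced → reverse cash-and-carry (short spot, go long the forward).
At maturity, profit = |F_mkt − F*| = |766.09 − 788.8398| = €22.75 per share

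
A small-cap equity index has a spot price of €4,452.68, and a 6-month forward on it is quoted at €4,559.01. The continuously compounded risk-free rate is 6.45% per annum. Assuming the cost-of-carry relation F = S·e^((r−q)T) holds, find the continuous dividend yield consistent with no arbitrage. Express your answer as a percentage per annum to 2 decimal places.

From F = S·e^((r−q)T): (r − q) = ln(F/S)/T
ln(4559.01/4452.68) = ln(1.023880) = 0.023599
(r − q) = 0.023599 / (6/12) = 0.047198
q = r − ln(F/S)/T = 0.0645 − 0.047198 = 0.017302
q = 1.73%

1.73%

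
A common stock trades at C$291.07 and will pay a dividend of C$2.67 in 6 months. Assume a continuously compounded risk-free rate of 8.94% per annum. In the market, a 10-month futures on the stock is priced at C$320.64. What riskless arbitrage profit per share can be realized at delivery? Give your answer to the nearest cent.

C$9.81 per share

PV(dividends) I = 2.67·e^(−0.0894·6/12) = 2.5533
Fair futures F* = (S − I)·e^(rT) = (291.07 − 2.5533)·e^0.074500 = 288.5167 × 1.077345 = 310.8320
Market C$320.64 > fair 310.8320: forward overpriced → cash-and-carry (borrow at r, buy the stock and collect the dividends, short the forward).
Profit at T = |F_mkt − F*| = |320.64 − 310.8320| = C$9.81 per share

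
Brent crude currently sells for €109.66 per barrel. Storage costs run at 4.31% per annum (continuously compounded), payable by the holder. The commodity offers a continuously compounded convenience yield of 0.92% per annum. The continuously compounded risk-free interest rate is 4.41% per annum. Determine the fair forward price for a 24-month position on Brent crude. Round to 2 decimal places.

€128.17 per barrel

Net carry = r + u − y = 0.0441 + 0.0431 − 0.0092 = 0.0780
F = S·e^((r+u−y)T) = 109.66 · e^(0.0780 × 24/12) = 109.66 · e^0.156000
= 109.66 × 1.168826 = €128.17 per barrel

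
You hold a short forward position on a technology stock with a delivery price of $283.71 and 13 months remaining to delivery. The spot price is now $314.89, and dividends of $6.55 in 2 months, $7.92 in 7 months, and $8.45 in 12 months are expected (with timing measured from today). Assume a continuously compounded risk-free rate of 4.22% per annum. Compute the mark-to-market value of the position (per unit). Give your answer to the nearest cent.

-$21.53

PV(remaining dividends) I = 6.55·e^(−0.0422·2/12) + 7.92·e^(−0.0422·7/12) + 8.45·e^(−0.0422·12/12) = 22.3323
Current forward F = (S − I)·e^(rT) = (314.89 − 22.3323)·e^(0.0422·13/12) = 292.5577 × 1.046778 = 306.2430
Value (long) = (F − K)·e^(−rT) = (306.2430 − 283.71) × 0.955313 = 21.5261
Short position value = −(long value) = -$21.53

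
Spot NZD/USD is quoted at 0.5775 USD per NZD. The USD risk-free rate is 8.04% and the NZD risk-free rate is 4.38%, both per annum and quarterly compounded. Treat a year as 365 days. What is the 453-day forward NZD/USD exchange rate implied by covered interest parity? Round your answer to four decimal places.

0.6039

By covered interest parity, F = S · (1+r_USD/4)^(4T) / (1+r_NZD/4)^(4T)
= 0.5775 × 1.103839 / 1.055553 = 0.5775 × 1.045745
F = 0.6039 USD per NZD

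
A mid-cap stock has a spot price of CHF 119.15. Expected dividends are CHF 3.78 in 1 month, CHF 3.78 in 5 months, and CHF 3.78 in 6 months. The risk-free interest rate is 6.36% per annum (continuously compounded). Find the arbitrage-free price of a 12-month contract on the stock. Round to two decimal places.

PV(dividends) I = 3.78·e^(−0.0636·1/12) + 3.78·e^(−0.0636·5/12) + 3.78·e^(−0.0636·6/12)
I = 3.7600 + 3.6811 + 3.6617 = 11.1028
F = (S − I)·e^(rT) = (119.15 − 11.1028) · e^(0.0636·12/12)
= 108.0472 · e^0.063600 = 108.0472 × 1.065666 = CHF 115.14

CHF 115.14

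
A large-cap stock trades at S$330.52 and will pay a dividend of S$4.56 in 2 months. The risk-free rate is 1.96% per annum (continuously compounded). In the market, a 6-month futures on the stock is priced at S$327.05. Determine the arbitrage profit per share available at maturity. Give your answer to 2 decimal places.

PV(dividends) I = 4.56·e^(−0.0196·2/12) = 4.5451
Fair futures F* = (S − I)·e^(rT) = (330.52 − 4.5451)·e^0.009800 = 325.9749 × 1.009848 = 329.1851
Market S$327.05 < fair 329.1851: forward underpriced → reverse cash-and-carry (short the stock, invest proceeds at r, pay the dividends, go long the forward).
Profit at T = |F_mkt − F*| = |327.05 − 329.1851| = S$2.14 per share

S$2.14 per share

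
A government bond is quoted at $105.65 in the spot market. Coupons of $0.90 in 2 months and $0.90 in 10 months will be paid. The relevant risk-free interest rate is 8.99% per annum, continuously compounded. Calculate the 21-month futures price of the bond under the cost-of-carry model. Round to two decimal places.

$121.64

PV(coupons) I = 0.90·e^(−0.0899·2/12) + 0.90·e^(−0.0899·10/12)
I = 0.8866 + 0.8350 = 1.7216
F = (S − I)·e^(rT) = (105.65 − 1.7216) · e^(0.0899·21/12)
= 103.9284 · e^0.157325 = 103.9284 × 1.170376 = $121.64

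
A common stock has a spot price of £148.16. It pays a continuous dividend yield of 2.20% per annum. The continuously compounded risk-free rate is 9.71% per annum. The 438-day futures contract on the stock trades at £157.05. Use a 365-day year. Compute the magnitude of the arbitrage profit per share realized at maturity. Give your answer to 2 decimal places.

Fair futures: F* = S·e^(carry·T), with carry = (r − q) = 0.0971 − 0.0220 = 0.0751
F* = 148.16 · e^(0.0751 × 438/365) = 148.16 · e^0.090120 = 148.16 × 1.094306 = £162.1324
Market £157.05 < fair £162.1324: forward underpriced → reverse cash-and-carry (short spot, go long the forward).
At maturity, profit = |F_mkt − F*| = |157.05 − 162.1324| = £5.08 per share

£5.08 per share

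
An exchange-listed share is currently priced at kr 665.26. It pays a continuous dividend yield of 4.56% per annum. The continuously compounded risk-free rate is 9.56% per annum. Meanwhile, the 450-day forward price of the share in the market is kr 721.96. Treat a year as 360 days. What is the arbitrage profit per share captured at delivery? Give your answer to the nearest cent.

Fair forward: F* = S·e^(carry·T), with carry = (r − q) = 0.0956 − 0.0456 = 0.0500
F* = 665.26 · e^(0.0500 × 450/360) = 665.26 · e^0.062500 = 665.26 × 1.064494 = kr 708.1653
Market kr 721.96 > fair kr 708.1653: forward overpriced → cash-and-carry (buy spot, short the forward).
At maturity, profit = |F_mkt − F*| = |721.96 − 708.1653| = kr 13.79 per share

kr 13.79 per share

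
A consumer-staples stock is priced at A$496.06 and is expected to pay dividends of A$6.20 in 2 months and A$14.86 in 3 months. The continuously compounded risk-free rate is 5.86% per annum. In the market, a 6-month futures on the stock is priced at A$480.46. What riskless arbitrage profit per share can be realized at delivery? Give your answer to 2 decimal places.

PV(dividends) I = 6.20·e^(−0.0586·2/12) + 14.86·e^(−0.0586·3/12) = 20.7836
Fair futures F* = (S − I)·e^(rT) = (496.06 − 20.7836)·e^0.029300 = 475.2764 × 1.029733 = 489.4078
Market A$480.46 < fair 489.4078: forward underpriced → reverse cash-and-carry (short the stock, invest proceeds at r, pay the dividends, go long the forward).
Profit at T = |F_mkt − F*| = |480.46 − 489.4078| = A$8.95 per share

A$8.95 per share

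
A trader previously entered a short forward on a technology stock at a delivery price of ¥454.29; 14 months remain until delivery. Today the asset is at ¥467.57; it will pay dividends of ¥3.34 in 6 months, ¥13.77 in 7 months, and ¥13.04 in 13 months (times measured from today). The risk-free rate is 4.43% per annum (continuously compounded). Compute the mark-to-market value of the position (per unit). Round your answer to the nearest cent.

-¥7.05

PV(remaining dividends) I = 3.34·e^(−0.0443·6/12) + 13.77·e^(−0.0443·7/12) + 13.04·e^(−0.0443·13/12) = 29.1145
Current forward F = (S − I)·e^(rT) = (467.57 − 29.1145)·e^(0.0443·14/12) = 438.4555 × 1.053042 = 461.7121
Value (long) = (F − K)·e^(−rT) = (461.7121 − 454.29) × 0.949630 = 7.0482
Short position value = −(long value) = -¥7.05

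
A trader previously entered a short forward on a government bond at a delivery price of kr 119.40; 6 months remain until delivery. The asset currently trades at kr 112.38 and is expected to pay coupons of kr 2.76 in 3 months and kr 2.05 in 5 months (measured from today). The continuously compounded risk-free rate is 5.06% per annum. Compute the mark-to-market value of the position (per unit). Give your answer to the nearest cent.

PV(remaining coupons) I = 2.76·e^(−0.0506·3/12) + 2.05·e^(−0.0506·5/12) = 4.7325
Current forward F = (S − I)·e^(rT) = (112.38 − 4.7325)·e^(0.0506·6/12) = 107.6475 × 1.025623 = 110.4058
Value (long) = (F − K)·e^(−rT) = (110.4058 − 119.40) × 0.975017 = -8.7695
Short position value = −(long value) = kr 8.77

kr 8.77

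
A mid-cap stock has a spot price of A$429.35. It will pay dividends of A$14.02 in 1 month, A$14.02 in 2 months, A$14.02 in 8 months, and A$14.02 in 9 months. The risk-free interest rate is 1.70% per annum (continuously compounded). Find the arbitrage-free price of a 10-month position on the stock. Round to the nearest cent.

A$379.00

PV(dividends) I = 14.02·e^(−0.0170·1/12) + 14.02·e^(−0.0170·2/12) + 14.02·e^(−0.0170·8/12) + 14.02·e^(−0.0170·9/12)
I = 14.0002 + 13.9803 + 13.8620 + 13.8424 = 55.6849
F = (S − I)·e^(rT) = (429.35 − 55.6849) · e^(0.0170·10/12)
= 373.6651 · e^0.014167 = 373.6651 × 1.014268 = A$379.00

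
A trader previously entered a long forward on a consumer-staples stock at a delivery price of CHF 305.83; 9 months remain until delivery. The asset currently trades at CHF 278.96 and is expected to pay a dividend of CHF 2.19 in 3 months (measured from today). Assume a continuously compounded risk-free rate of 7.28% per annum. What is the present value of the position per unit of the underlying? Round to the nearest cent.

PV(remaining dividends) I = 2.19·e^(−0.0728·3/12) = 2.1505
Current forward F = (S − I)·e^(rT) = (278.96 − 2.1505)·e^(0.0728·9/12) = 276.8095 × 1.056118 = 292.3435
Value (long) = (F − K)·e^(−rT) = (292.3435 − 305.83) × 0.946864 = -12.7699
Value = -CHF 12.77

-CHF 12.77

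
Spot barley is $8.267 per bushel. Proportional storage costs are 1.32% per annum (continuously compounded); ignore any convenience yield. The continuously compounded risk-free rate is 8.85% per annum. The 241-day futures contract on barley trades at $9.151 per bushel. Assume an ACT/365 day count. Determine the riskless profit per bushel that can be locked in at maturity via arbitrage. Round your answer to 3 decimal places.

$0.310 per bushel

Fair futures: F* = S·e^(carry·T), with carry = (r + u) = 0.0885 + 0.0132 = 0.1017
F* = 8.267 · e^(0.1017 × 241/365) = 8.267 · e^0.067150 = 8.267 × 1.069456 = $8.8412
Market $9.151 > fair $8.8412: forward overpriced → cash-and-carry (buy spot, short the forward).
At maturity, profit = |F_mkt − F*| = |9.151 − 8.8412| = $0.310 per bushel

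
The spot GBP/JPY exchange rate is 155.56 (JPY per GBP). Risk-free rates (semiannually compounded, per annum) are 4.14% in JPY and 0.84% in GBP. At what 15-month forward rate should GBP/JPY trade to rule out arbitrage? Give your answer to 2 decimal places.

By covered interest parity, F = S · (1+r_JPY/2)^(2T) / (1+r_GBP/2)^(2T)
= 155.56 × 1.052556 / 1.010533 = 155.56 × 1.041585
F = 162.03 JPY per GBP

162.03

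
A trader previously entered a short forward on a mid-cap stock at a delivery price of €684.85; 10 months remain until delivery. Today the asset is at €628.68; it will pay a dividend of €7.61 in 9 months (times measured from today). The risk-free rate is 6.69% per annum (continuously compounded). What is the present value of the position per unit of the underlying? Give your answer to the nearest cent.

PV(remaining dividends) I = 7.61·e^(−0.0669·9/12) = 7.2376
Current forward F = (S − I)·e^(rT) = (628.68 − 7.2376)·e^(0.0669·10/12) = 621.4424 × 1.057333 = 657.0716
Value (long) = (F − K)·e^(−rT) = (657.0716 − 684.85) × 0.945776 = -26.2721
Short position value = −(long value) = €26.27

€26.27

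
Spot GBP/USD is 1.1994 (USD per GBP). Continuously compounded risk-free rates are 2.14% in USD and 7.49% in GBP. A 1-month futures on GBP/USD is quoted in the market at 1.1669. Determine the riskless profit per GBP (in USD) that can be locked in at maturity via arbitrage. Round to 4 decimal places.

0.0272 per GBP (in USD)

Fair futures: F* = S·e^(carry·T), with carry = (r_USD − r_GBP) = 0.0214 − 0.0749 = -0.0535
F* = 1.1994 · e^(-0.0535 × 1/12) = 1.1994 · e^-0.004458 = 1.1994 × 0.995552 = 1.1941
Market 1.1669 < fair 1.1941: forward underpriced → reverse cash-and-carry (short spot, go long the forward).
At maturity, profit = |F_mkt − F*| = |1.1669 − 1.1941| = 0.0272 per GBP (in USD)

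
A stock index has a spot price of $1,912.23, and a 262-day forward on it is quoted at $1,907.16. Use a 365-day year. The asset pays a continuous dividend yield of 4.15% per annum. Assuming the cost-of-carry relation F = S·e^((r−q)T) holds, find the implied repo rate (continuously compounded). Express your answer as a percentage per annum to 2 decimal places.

3.78%

From F = S·e^((r−q)T): (r − q) = ln(F/S)/T
ln(1907.16/1912.23) = ln(0.997349) = -0.002655
(r − q) = -0.002655 / (262/365) = -0.003699
r = ln(F/S)/T + q = -0.003699 + 0.0415 = 0.037801
r = 3.78%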